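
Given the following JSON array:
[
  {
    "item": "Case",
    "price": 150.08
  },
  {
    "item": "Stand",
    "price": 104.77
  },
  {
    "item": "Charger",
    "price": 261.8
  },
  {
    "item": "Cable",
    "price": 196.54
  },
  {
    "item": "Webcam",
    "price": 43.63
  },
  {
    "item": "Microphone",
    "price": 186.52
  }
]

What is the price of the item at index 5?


Array index 5 -> Microphone
price = 186.52

ANSWER: 186.52


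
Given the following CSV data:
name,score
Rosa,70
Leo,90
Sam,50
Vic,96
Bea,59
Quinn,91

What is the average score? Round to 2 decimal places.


Scores: 70, 90, 50, 96, 59, 91
Sum = 456
Count = 6
Average = 456 / 6 = 76.00

ANSWER: 76.00


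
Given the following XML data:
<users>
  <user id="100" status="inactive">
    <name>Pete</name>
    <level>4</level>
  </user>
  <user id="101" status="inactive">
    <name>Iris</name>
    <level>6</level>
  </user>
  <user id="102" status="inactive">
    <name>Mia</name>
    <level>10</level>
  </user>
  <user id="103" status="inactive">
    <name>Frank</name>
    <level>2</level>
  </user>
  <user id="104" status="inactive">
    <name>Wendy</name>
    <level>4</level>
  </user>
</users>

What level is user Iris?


Finding user: Iris
<level>6</level>

ANSWER: 6


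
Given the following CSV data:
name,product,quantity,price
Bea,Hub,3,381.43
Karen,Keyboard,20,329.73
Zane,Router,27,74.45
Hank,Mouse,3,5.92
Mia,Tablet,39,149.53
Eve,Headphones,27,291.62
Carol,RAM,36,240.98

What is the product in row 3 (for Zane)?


Row 3: Zane
Column 'product' = Router

ANSWER: Router


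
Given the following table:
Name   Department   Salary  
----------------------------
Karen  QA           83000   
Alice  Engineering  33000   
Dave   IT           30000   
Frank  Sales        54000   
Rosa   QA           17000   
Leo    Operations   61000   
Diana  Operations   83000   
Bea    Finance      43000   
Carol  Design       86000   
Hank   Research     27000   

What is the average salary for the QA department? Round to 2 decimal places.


QA department members:
  Karen: 83000
  Rosa: 17000
Sum = 100000
Count = 2
Average = 100000 / 2 = 50000.00

ANSWER: 50000.00


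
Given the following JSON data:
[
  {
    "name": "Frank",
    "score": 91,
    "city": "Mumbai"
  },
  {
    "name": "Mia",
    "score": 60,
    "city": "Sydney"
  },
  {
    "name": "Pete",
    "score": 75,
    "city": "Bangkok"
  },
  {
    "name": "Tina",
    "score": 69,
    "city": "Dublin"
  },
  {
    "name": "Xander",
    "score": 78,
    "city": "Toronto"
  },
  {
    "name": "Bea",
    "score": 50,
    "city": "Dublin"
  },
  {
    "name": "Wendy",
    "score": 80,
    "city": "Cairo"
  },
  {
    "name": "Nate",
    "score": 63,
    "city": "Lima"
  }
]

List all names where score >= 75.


Filtering records where score >= 75:
  Frank (score=91) -> YES
  Mia (score=60) -> no
  Pete (score=75) -> YES
  Tina (score=69) -> no
  Xander (score=78) -> YES
  Bea (score=50) -> no
  Wendy (score=80) -> YES
  Nate (score=63) -> no


ANSWER: Frank, Pete, Xander, Wendy


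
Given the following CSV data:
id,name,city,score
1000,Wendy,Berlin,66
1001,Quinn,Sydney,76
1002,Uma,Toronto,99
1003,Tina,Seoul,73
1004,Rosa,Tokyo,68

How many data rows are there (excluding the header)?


Counting rows (excluding header):
Header: id,name,city,score
Data rows: 5

ANSWER: 5


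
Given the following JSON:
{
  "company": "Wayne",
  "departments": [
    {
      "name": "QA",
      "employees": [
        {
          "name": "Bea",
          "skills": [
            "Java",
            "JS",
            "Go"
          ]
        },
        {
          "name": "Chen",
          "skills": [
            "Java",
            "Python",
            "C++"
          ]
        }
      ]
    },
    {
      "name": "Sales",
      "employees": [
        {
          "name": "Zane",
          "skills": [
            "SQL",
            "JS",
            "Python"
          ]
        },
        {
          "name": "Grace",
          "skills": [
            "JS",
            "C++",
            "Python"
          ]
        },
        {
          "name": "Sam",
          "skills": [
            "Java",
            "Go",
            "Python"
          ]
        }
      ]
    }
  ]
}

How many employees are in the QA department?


Path: departments[0].employees
Count: 2

ANSWER: 2


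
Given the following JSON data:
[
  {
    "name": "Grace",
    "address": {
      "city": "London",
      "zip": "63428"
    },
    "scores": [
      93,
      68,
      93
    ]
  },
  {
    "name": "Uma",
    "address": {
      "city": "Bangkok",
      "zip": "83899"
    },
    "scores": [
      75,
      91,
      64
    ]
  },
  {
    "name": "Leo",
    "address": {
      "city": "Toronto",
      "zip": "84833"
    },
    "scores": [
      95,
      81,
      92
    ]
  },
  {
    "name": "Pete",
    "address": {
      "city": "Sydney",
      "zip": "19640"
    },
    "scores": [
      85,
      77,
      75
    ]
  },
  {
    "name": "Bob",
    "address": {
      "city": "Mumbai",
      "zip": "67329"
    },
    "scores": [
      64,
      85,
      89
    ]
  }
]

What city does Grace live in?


Path: records[0].address.city
Value: London

ANSWER: London


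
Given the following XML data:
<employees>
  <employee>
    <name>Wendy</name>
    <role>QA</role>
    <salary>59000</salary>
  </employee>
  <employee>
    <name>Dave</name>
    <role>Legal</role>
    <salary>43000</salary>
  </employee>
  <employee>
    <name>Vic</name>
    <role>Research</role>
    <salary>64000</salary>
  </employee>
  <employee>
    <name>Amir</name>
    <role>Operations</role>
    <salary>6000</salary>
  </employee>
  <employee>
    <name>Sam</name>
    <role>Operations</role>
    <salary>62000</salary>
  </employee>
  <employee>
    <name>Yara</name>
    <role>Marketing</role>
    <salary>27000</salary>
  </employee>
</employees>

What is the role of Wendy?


Searching for <employee> with <name>Wendy</name>
Found at position 1
<role>QA</role>

ANSWER: QA


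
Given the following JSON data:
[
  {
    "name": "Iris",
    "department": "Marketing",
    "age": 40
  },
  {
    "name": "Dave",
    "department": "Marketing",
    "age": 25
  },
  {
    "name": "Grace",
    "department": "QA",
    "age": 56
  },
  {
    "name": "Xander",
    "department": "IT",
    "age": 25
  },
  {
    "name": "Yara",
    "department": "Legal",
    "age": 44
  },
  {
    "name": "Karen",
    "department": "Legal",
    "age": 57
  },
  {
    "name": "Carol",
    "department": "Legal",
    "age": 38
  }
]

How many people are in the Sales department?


Scanning records for department = Sales
  No matches found
Count: 0

ANSWER: 0


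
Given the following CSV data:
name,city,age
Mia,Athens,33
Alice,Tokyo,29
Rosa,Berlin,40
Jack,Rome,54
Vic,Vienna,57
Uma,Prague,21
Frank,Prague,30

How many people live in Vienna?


Scanning city column for 'Vienna':
  Row 5: Vic -> MATCH
Total matches: 1

ANSWER: 1


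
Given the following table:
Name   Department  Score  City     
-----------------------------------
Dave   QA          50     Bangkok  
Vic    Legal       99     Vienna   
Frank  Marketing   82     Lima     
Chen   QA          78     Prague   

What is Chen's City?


Row 4: Chen
City = Prague

ANSWER: Prague


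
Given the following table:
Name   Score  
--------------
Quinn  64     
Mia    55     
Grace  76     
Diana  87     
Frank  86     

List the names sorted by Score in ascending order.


Sorting by Score (ascending):
  Mia: 55
  Quinn: 64
  Grace: 76
  Frank: 86
  Diana: 87


ANSWER: Mia, Quinn, Grace, Frank, Diana


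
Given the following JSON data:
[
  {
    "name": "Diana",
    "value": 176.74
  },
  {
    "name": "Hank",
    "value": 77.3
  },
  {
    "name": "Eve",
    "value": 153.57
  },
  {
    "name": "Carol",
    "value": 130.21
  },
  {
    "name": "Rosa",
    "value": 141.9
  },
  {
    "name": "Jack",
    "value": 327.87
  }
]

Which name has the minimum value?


Comparing values:
  Diana: 176.74
  Hank: 77.3
  Eve: 153.57
  Carol: 130.21
  Rosa: 141.9
  Jack: 327.87
Minimum: Hank (77.3)

ANSWER: Hank


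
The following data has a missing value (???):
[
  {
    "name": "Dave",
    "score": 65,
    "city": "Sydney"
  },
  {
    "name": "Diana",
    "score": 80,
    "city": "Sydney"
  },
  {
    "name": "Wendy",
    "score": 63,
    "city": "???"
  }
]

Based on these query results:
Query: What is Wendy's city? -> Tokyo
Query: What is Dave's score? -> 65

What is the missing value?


The missing value is Wendy's city
From query: Wendy's city = Tokyo

ANSWER: Tokyo


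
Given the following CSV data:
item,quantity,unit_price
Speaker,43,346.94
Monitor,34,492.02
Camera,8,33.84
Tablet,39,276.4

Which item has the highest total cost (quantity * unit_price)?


Computing row totals:
  Speaker: 14918.42
  Monitor: 16728.68
  Camera: 270.72
  Tablet: 10779.6
Maximum: Monitor (16728.68)

ANSWER: Monitor


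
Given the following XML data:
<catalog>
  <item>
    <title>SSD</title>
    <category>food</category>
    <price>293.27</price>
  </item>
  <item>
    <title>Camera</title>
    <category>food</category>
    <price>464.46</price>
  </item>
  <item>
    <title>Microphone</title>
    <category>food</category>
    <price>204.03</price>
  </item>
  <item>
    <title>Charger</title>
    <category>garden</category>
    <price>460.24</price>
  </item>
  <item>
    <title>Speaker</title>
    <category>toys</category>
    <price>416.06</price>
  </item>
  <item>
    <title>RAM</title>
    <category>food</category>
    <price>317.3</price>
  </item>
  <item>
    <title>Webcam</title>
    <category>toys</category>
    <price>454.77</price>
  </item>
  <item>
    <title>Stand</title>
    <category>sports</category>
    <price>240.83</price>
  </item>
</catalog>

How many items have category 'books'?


Scanning <item> elements for <category>books</category>:
Count: 0

ANSWER: 0


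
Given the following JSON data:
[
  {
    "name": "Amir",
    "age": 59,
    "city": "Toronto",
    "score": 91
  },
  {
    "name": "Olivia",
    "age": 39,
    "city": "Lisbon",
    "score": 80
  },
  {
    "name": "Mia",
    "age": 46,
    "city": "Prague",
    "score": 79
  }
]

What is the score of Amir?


Looking up record where name = Amir
Record index: 0
Field 'score' = 91

ANSWER: 91


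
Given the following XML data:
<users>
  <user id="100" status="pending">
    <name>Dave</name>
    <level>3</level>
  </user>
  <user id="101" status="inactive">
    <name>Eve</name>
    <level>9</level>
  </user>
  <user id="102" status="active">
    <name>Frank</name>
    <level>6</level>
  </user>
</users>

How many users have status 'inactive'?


Counting users with status='inactive':
  Eve (id=101) -> MATCH
Count: 1

ANSWER: 1


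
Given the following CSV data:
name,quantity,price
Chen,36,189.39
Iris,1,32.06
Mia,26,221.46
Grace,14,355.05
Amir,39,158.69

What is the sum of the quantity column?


Values in 'quantity' column:
  Row 1: 36
  Row 2: 1
  Row 3: 26
  Row 4: 14
  Row 5: 39
Sum = 36 + 1 + 26 + 14 + 39 = 116

ANSWER: 116


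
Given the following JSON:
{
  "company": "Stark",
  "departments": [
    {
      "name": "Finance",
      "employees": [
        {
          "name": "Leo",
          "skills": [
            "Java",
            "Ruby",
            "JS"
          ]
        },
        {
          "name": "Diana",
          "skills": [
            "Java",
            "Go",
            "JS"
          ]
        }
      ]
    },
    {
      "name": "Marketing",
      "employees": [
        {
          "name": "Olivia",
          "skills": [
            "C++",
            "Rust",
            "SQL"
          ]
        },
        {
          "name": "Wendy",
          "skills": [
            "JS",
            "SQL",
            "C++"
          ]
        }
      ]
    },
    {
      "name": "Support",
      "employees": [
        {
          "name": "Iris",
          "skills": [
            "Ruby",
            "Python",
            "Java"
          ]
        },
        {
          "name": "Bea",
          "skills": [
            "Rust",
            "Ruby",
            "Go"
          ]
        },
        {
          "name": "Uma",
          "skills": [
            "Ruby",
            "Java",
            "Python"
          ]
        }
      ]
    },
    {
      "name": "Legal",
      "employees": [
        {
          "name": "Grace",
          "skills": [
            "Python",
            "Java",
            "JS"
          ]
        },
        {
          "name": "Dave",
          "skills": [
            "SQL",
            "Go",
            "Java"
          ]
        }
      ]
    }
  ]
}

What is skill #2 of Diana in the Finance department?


Path: departments[0].employees[1].skills[1]
Value: Go

ANSWER: Go


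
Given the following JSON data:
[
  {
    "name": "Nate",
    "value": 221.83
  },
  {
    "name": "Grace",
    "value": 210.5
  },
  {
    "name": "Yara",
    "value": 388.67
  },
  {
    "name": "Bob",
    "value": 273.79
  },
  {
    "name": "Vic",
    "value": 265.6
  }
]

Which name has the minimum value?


Comparing values:
  Nate: 221.83
  Grace: 210.5
  Yara: 388.67
  Bob: 273.79
  Vic: 265.6
Minimum: Grace (210.5)

ANSWER: Grace


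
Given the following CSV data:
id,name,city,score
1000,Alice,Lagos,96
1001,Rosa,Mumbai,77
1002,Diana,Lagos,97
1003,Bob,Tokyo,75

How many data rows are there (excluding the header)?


Counting rows (excluding header):
Header: id,name,city,score
Data rows: 4

ANSWER: 4


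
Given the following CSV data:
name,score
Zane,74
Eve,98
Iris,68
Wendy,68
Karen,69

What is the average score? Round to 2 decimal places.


Scores: 74, 98, 68, 68, 69
Sum = 377
Count = 5
Average = 377 / 5 = 75.40

ANSWER: 75.40


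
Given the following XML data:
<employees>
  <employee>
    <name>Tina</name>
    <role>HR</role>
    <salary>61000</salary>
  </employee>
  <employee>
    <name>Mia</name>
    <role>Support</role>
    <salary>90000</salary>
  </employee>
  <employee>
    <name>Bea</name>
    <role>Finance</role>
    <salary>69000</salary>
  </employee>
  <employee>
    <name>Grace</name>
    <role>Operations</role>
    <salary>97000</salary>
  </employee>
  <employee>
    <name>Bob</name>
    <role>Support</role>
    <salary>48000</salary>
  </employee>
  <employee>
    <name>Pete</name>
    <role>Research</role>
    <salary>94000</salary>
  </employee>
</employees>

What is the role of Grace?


Searching for <employee> with <name>Grace</name>
Found at position 4
<role>Operations</role>

ANSWER: Operations


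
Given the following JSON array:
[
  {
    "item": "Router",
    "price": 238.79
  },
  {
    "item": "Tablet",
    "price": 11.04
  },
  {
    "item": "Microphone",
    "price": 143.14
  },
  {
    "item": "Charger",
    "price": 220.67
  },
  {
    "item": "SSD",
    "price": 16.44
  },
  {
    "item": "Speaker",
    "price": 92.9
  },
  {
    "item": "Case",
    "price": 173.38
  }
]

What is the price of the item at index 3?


Array index 3 -> Charger
price = 220.67

ANSWER: 220.67


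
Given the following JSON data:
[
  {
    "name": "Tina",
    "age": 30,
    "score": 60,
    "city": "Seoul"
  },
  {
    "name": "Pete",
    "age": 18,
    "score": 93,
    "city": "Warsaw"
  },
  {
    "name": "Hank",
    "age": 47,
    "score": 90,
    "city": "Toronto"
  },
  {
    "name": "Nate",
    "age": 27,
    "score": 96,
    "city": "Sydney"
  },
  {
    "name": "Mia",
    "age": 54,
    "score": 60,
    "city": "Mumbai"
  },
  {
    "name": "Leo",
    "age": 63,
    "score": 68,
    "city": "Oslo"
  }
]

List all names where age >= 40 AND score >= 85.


Checking both conditions:
  Tina (age=30, score=60) -> no
  Pete (age=18, score=93) -> no
  Hank (age=47, score=90) -> YES
  Nate (age=27, score=96) -> no
  Mia (age=54, score=60) -> no
  Leo (age=63, score=68) -> no


ANSWER: Hank


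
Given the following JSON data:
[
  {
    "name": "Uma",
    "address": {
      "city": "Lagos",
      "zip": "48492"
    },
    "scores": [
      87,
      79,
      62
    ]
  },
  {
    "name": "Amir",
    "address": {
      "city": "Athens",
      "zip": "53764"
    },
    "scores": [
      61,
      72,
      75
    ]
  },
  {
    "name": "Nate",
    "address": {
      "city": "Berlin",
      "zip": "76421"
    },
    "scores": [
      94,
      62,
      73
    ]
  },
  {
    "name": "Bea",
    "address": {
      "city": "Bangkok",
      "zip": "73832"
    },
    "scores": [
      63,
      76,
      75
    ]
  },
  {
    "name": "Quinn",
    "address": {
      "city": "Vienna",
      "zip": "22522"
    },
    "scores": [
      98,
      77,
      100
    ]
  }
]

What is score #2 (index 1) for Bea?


Path: records[3].scores[1]
Value: 76

ANSWER: 76


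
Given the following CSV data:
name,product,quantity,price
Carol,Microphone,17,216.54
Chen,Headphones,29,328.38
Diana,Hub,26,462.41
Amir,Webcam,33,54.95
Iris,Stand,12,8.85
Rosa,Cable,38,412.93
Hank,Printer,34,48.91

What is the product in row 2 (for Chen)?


Row 2: Chen
Column 'product' = Headphones

ANSWER: Headphones


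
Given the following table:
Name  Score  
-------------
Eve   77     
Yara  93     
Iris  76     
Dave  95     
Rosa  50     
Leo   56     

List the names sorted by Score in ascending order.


Sorting by Score (ascending):
  Rosa: 50
  Leo: 56
  Iris: 76
  Eve: 77
  Yara: 93
  Dave: 95


ANSWER: Rosa, Leo, Iris, Eve, Yara, Dave


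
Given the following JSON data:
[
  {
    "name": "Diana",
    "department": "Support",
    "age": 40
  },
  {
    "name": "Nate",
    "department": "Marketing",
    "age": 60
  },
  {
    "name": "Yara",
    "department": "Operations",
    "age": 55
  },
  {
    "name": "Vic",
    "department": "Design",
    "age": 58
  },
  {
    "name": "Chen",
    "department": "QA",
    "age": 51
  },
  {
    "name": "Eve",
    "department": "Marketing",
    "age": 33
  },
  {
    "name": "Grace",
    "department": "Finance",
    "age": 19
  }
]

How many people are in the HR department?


Scanning records for department = HR
  No matches found
Count: 0

ANSWER: 0


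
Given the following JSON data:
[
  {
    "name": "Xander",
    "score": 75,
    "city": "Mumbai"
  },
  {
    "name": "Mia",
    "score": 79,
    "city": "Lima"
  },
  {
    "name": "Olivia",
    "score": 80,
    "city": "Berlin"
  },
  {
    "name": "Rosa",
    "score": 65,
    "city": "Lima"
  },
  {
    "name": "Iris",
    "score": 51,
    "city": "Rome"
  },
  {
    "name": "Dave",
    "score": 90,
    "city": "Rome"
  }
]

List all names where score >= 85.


Filtering records where score >= 85:
  Xander (score=75) -> no
  Mia (score=79) -> no
  Olivia (score=80) -> no
  Rosa (score=65) -> no
  Iris (score=51) -> no
  Dave (score=90) -> YES


ANSWER: Dave


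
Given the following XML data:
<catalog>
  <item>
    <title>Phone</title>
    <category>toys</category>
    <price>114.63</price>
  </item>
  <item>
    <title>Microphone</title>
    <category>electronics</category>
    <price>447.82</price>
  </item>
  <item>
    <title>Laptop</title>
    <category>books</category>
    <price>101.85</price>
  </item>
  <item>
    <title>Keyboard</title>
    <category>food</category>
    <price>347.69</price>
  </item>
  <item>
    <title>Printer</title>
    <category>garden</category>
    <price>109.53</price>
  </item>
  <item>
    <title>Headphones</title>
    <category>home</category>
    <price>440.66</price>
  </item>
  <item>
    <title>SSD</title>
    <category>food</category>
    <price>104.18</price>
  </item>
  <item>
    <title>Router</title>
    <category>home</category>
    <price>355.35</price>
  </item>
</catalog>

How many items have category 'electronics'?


Scanning <item> elements for <category>electronics</category>:
  Item 2: Microphone -> MATCH
Count: 1

ANSWER: 1


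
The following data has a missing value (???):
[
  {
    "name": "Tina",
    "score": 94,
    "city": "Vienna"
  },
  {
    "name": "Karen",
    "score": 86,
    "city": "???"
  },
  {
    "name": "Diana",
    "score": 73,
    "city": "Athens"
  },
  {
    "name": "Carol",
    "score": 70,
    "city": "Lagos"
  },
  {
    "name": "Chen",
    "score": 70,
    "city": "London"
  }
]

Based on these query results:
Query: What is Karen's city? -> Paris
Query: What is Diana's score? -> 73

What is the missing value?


The missing value is Karen's city
From query: Karen's city = Paris

ANSWER: Paris


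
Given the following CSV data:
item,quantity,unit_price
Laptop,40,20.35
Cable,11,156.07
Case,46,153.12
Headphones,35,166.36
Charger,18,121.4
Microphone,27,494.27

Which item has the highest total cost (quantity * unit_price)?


Computing row totals:
  Laptop: 814.0
  Cable: 1716.77
  Case: 7043.52
  Headphones: 5822.6
  Charger: 2185.2
  Microphone: 13345.29
Maximum: Microphone (13345.29)

ANSWER: Microphone


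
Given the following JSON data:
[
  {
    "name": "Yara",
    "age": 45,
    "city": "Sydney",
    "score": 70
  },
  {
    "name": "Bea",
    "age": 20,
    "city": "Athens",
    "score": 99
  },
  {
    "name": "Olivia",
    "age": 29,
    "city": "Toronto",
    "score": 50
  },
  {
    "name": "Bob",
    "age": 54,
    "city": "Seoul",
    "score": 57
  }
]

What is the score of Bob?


Looking up record where name = Bob
Record index: 3
Field 'score' = 57

ANSWER: 57


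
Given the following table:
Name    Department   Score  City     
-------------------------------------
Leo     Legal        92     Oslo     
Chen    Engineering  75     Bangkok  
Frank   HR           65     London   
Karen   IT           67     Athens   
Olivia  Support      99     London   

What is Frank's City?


Row 3: Frank
City = London

ANSWER: London


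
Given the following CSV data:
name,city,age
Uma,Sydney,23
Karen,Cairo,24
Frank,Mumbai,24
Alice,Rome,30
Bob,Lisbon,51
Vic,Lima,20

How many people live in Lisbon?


Scanning city column for 'Lisbon':
  Row 5: Bob -> MATCH
Total matches: 1

ANSWER: 1


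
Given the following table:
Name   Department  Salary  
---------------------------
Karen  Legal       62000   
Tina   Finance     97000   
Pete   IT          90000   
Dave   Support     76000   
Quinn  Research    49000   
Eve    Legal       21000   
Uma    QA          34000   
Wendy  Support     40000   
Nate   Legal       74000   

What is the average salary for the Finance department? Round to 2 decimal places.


Finance department members:
  Tina: 97000
Sum = 97000
Count = 1
Average = 97000 / 1 = 97000.00

ANSWER: 97000.00


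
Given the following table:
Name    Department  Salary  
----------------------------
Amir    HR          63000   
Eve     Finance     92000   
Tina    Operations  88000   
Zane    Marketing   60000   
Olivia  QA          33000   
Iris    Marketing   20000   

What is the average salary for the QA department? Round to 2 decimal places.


QA department members:
  Olivia: 33000
Sum = 33000
Count = 1
Average = 33000 / 1 = 33000.00

ANSWER: 33000.00


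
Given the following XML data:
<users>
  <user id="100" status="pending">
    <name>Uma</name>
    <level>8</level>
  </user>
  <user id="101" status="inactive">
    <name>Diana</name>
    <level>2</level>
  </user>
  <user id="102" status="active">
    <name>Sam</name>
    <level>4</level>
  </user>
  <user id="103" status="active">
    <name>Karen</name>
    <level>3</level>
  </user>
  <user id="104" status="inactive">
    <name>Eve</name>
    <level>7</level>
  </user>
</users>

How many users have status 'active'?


Counting users with status='active':
  Sam (id=102) -> MATCH
  Karen (id=103) -> MATCH
Count: 2

ANSWER: 2


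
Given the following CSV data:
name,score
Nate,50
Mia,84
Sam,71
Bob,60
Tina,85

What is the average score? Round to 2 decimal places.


Scores: 50, 84, 71, 60, 85
Sum = 350
Count = 5
Average = 350 / 5 = 70.00

ANSWER: 70.00


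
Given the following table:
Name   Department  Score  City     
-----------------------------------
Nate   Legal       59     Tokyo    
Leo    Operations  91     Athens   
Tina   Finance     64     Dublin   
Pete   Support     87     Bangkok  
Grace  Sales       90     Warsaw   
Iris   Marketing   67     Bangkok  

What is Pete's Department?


Row 4: Pete
Department = Support

ANSWER: Support


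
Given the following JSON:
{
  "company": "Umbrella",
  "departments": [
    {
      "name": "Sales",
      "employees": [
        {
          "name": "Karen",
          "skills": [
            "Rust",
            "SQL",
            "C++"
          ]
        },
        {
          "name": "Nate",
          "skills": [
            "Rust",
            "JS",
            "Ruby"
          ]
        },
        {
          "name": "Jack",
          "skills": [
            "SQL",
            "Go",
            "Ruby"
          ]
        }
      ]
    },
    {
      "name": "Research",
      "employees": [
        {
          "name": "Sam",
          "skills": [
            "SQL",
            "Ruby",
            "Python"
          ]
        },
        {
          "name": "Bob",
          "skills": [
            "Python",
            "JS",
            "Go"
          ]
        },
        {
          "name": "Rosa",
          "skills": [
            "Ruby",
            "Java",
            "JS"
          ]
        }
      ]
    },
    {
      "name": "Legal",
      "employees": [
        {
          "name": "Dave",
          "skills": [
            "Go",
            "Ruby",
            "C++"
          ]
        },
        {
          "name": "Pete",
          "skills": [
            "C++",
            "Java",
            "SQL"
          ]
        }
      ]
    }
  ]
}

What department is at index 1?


Path: departments[1].name
Value: Research

ANSWER: Research


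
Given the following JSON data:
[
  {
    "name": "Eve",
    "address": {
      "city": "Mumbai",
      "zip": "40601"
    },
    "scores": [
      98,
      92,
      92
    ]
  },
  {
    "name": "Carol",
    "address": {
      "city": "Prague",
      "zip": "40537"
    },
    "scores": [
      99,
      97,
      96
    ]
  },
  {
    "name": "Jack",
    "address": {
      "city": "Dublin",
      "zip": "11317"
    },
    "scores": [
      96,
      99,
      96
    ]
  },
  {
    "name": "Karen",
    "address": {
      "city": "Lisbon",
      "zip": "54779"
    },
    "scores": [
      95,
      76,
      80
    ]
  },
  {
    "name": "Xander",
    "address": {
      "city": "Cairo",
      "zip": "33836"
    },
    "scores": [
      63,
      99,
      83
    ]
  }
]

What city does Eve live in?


Path: records[0].address.city
Value: Mumbai

ANSWER: Mumbai


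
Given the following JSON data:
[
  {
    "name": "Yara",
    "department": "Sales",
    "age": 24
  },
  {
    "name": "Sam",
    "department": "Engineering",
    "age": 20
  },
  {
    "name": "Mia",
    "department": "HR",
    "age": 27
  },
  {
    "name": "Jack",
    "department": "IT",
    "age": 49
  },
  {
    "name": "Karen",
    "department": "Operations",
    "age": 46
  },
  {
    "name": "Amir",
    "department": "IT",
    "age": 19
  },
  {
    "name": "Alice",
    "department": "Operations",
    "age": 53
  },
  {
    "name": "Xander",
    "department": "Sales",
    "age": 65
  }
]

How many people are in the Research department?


Scanning records for department = Research
  No matches found
Count: 0

ANSWER: 0


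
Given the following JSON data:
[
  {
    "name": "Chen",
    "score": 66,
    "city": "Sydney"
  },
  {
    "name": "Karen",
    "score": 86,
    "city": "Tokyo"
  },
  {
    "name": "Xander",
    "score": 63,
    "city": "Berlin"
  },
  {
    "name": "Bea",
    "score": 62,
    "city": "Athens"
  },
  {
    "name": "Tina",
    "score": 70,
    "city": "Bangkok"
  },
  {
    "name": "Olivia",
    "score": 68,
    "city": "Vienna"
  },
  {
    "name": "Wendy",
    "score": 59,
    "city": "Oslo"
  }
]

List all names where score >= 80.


Filtering records where score >= 80:
  Chen (score=66) -> no
  Karen (score=86) -> YES
  Xander (score=63) -> no
  Bea (score=62) -> no
  Tina (score=70) -> no
  Olivia (score=68) -> no
  Wendy (score=59) -> no


ANSWER: Karen


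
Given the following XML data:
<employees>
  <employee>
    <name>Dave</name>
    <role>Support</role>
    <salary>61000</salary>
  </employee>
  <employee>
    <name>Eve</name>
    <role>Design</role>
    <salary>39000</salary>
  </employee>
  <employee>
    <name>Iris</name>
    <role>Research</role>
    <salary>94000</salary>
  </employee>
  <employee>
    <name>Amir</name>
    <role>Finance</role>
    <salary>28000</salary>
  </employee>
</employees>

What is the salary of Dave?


Searching for <employee> with <name>Dave</name>
Found at position 1
<salary>61000</salary>

ANSWER: 61000


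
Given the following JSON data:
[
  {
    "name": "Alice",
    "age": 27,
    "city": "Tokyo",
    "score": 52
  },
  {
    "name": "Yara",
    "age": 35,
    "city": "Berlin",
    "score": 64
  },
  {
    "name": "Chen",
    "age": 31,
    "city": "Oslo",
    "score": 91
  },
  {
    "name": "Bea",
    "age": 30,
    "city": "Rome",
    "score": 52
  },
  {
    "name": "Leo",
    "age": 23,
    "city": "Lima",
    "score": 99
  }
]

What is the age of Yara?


Looking up record where name = Yara
Record index: 1
Field 'age' = 35

ANSWER: 35


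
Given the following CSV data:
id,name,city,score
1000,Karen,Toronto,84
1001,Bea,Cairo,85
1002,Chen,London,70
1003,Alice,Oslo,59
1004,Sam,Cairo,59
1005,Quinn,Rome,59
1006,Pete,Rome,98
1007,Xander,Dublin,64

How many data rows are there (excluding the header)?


Counting rows (excluding header):
Header: id,name,city,score
Data rows: 8

ANSWER: 8


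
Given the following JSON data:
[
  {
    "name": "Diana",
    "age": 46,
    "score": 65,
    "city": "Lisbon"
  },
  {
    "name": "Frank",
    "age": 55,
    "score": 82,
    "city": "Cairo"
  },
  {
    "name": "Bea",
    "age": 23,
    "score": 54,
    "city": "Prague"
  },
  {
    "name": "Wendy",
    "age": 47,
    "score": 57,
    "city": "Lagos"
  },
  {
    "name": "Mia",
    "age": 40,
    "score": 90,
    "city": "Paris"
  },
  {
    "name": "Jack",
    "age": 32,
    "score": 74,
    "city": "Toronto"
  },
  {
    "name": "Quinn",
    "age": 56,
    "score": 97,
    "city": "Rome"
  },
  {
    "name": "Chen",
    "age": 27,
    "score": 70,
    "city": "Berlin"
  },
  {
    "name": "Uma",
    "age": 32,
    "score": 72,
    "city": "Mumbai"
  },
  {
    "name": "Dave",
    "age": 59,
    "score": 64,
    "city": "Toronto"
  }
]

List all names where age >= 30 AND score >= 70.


Checking both conditions:
  Diana (age=46, score=65) -> no
  Frank (age=55, score=82) -> YES
  Bea (age=23, score=54) -> no
  Wendy (age=47, score=57) -> no
  Mia (age=40, score=90) -> YES
  Jack (age=32, score=74) -> YES
  Quinn (age=56, score=97) -> YES
  Chen (age=27, score=70) -> no
  Uma (age=32, score=72) -> YES
  Dave (age=59, score=64) -> no


ANSWER: Frank, Mia, Jack, Quinn, Uma


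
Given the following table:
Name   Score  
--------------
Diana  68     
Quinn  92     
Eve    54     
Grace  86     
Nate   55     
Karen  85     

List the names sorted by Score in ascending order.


Sorting by Score (ascending):
  Eve: 54
  Nate: 55
  Diana: 68
  Karen: 85
  Grace: 86
  Quinn: 92


ANSWER: Eve, Nate, Diana, Karen, Grace, Quinn


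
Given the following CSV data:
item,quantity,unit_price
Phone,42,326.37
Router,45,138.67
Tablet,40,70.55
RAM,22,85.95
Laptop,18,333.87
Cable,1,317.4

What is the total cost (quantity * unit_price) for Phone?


Row: Phone
quantity = 42
unit_price = 326.37
total = 42 * 326.37 = 13707.54

ANSWER: 13707.54


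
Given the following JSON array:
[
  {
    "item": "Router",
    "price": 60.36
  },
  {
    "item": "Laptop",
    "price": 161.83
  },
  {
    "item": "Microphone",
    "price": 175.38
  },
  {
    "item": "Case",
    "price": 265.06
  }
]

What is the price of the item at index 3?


Array index 3 -> Case
price = 265.06

ANSWER: 265.06


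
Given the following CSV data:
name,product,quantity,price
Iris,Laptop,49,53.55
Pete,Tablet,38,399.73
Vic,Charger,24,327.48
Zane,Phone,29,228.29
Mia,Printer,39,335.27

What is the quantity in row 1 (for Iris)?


Row 1: Iris
Column 'quantity' = 49

ANSWER: 49


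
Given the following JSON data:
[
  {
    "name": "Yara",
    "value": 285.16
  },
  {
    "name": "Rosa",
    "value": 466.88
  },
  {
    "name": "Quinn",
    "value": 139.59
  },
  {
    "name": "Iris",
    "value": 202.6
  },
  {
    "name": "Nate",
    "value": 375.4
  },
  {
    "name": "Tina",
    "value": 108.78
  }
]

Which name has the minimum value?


Comparing values:
  Yara: 285.16
  Rosa: 466.88
  Quinn: 139.59
  Iris: 202.6
  Nate: 375.4
  Tina: 108.78
Minimum: Tina (108.78)

ANSWER: Tina


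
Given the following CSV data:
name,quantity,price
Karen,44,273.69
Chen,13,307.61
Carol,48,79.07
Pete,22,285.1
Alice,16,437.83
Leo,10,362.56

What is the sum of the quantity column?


Values in 'quantity' column:
  Row 1: 44
  Row 2: 13
  Row 3: 48
  Row 4: 22
  Row 5: 16
  Row 6: 10
Sum = 44 + 13 + 48 + 22 + 16 + 10 = 153

ANSWER: 153


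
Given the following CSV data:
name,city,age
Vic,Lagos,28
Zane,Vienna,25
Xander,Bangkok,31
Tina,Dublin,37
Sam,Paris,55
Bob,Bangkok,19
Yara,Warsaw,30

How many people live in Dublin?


Scanning city column for 'Dublin':
  Row 4: Tina -> MATCH
Total matches: 1

ANSWER: 1


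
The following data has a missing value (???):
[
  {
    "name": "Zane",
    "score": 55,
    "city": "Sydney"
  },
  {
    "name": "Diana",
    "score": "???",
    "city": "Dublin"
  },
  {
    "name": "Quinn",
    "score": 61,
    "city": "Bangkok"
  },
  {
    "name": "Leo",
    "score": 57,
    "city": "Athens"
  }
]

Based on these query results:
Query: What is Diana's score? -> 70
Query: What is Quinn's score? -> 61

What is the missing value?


The missing value is Diana's score
From query: Diana's score = 70

ANSWER: 70


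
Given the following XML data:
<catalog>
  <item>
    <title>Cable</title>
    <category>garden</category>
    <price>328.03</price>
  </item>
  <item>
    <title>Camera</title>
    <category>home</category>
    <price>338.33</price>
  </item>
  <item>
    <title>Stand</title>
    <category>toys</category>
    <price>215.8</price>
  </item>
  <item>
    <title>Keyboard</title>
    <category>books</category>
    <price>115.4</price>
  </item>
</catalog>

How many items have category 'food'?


Scanning <item> elements for <category>food</category>:
Count: 0

ANSWER: 0


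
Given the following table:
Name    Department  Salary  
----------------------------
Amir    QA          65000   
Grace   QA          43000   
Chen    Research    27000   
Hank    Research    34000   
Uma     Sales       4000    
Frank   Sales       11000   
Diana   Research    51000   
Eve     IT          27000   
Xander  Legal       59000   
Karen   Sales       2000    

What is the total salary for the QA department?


QA department members:
  Amir: 65000
  Grace: 43000
Total = 65000 + 43000 = 108000

ANSWER: 108000


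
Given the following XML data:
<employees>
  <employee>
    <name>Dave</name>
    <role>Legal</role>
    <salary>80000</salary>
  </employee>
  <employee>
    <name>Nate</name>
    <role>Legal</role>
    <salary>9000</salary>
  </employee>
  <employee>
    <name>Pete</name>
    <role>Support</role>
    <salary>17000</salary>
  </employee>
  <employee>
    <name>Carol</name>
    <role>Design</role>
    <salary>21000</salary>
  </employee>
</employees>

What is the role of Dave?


Searching for <employee> with <name>Dave</name>
Found at position 1
<role>Legal</role>

ANSWER: Legal


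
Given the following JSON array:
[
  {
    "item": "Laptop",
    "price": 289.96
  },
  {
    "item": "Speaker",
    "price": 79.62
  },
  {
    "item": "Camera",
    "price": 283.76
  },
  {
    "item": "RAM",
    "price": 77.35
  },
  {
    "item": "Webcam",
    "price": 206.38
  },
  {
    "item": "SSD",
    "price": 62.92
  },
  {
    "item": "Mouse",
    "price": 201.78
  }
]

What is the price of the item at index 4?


Array index 4 -> Webcam
price = 206.38

ANSWER: 206.38


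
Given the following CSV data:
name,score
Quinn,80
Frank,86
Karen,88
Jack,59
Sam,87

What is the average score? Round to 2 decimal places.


Scores: 80, 86, 88, 59, 87
Sum = 400
Count = 5
Average = 400 / 5 = 80.00

ANSWER: 80.00


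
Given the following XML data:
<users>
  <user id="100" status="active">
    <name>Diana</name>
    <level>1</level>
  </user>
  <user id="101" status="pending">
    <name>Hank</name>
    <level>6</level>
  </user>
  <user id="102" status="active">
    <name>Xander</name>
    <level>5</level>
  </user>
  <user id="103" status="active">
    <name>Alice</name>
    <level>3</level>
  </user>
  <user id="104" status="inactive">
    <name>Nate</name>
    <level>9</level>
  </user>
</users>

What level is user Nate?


Finding user: Nate
<level>9</level>

ANSWER: 9


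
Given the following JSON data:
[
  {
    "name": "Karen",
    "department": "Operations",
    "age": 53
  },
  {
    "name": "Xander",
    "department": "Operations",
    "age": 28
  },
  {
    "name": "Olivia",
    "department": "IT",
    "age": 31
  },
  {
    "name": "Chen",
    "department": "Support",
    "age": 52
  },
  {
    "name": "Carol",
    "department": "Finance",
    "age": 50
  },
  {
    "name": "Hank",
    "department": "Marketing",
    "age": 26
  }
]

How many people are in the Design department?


Scanning records for department = Design
  No matches found
Count: 0

ANSWER: 0


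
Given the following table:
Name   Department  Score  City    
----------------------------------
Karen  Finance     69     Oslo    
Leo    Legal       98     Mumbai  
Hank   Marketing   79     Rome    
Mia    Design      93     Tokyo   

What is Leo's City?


Row 2: Leo
City = Mumbai

ANSWER: Mumbai


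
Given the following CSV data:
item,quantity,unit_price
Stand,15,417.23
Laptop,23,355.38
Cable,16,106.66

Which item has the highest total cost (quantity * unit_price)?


Computing row totals:
  Stand: 6258.45
  Laptop: 8173.74
  Cable: 1706.56
Maximum: Laptop (8173.74)

ANSWER: Laptop


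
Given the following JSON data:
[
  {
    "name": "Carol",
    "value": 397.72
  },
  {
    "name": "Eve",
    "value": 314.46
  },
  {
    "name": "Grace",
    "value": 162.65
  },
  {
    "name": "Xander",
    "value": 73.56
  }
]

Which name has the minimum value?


Comparing values:
  Carol: 397.72
  Eve: 314.46
  Grace: 162.65
  Xander: 73.56
Minimum: Xander (73.56)

ANSWER: Xander


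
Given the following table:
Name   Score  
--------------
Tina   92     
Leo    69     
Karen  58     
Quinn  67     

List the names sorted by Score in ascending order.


Sorting by Score (ascending):
  Karen: 58
  Quinn: 67
  Leo: 69
  Tina: 92


ANSWER: Karen, Quinn, Leo, Tina


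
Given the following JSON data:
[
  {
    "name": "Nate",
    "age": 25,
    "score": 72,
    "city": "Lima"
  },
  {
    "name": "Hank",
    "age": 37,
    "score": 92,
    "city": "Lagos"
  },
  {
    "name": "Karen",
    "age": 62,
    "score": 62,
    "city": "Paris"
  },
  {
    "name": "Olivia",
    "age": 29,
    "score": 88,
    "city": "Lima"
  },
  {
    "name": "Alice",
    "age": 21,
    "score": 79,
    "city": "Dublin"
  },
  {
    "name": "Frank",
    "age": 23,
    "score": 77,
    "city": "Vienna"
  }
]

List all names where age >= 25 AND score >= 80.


Checking both conditions:
  Nate (age=25, score=72) -> no
  Hank (age=37, score=92) -> YES
  Karen (age=62, score=62) -> no
  Olivia (age=29, score=88) -> YES
  Alice (age=21, score=79) -> no
  Frank (age=23, score=77) -> no


ANSWER: Hank, Olivia


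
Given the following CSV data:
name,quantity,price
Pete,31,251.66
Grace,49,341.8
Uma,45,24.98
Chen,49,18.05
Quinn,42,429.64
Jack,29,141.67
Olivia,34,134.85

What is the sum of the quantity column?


Values in 'quantity' column:
  Row 1: 31
  Row 2: 49
  Row 3: 45
  Row 4: 49
  Row 5: 42
  Row 6: 29
  Row 7: 34
Sum = 31 + 49 + 45 + 49 + 42 + 29 + 34 = 279

ANSWER: 279


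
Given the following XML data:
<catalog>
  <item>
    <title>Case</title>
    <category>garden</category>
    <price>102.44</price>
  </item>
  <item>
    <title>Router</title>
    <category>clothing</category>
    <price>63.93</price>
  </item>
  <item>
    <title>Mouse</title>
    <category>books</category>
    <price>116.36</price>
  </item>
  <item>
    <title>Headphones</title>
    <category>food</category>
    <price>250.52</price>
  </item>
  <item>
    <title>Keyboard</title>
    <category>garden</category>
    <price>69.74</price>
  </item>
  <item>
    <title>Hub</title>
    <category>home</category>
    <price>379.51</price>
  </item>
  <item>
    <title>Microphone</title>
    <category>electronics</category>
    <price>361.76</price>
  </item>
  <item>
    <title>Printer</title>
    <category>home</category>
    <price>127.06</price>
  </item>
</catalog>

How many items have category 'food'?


Scanning <item> elements for <category>food</category>:
  Item 4: Headphones -> MATCH
Count: 1

ANSWER: 1
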